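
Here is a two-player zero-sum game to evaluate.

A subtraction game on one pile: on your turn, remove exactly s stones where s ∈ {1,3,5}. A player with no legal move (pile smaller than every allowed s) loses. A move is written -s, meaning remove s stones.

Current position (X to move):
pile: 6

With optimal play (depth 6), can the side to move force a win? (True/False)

p1 X@[6]: -1[5]-1* -3[3]-1 -5[1]-1
p2 O@[5]: -1[4]+1* -3[2]+1 -5[0]+1
p3 X@[4]: -1[3]-1* -3[1]-1
p4 O@[3]: -1[2]+1* -3[0]+1
p5 X@[2]: -1[1]-1*
p6 O@[1]: -1[0]+1*
p7 X@[0] terminal -1; root [6] d6

X winning at [6]: False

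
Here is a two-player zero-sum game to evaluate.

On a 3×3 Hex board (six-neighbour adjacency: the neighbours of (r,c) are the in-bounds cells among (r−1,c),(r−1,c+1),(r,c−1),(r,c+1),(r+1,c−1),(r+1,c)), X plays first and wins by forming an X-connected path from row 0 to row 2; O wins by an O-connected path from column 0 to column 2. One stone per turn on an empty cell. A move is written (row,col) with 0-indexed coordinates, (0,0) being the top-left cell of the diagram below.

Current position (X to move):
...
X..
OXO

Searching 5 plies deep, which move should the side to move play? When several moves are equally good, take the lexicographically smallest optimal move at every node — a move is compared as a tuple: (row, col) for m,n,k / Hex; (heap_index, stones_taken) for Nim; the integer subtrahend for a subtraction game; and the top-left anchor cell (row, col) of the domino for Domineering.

[.../X../OXO] X move#1: (0,0):-1/X../X../OXO, (0,1):-1/.X./X../OXO, (0,2):+1/..X/X../OXO*, (1,1):+1/.../XX./OXO, (1,2):+1/.../X.X/OXO
[..X/X../OXO] O move#2: (0,0):-1/O.X/X../OXO*, (0,1):-1/.OX/X../OXO, (1,1):-1/..X/XO./OXO, (1,2):-1/..X/X.O/OXO
[O.X/X../OXO] X move#3: (0,1):+1/OXX/X../OXO*, (1,1):+1/O.X/XX./OXO, (1,2):+1/O.X/X.X/OXO
[OXX/X../OXO] O move#4: (1,1):-1/OXX/XO./OXO*, (1,2):-1/OXX/X.O/OXO
[OXX/XO./OXO] X move#5: (1,2):+1/OXX/XOX/OXO*
[OXX/XOX/OXO] end (terminal -1, O#6); searched .../X../OXO to 5

X's best at [.../X../OXO]: (0,2)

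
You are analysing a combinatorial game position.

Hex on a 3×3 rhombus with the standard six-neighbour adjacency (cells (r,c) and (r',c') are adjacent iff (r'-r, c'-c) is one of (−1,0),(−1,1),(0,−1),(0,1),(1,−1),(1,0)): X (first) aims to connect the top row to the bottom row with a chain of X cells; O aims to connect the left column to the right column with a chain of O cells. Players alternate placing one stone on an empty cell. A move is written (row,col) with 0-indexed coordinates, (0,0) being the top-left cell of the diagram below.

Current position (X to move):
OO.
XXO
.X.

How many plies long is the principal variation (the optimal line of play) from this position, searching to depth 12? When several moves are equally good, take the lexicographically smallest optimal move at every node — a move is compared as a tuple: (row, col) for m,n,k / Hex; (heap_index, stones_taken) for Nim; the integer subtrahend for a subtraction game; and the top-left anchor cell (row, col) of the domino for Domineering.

PV length from [OO./XXO/.X.]: 1 ply

p1 X@[OO./XXO/.X.]: (0,2)[OOX/XXO/.X.]+1* (2,0)[OO./XXO/XX.]-1 (2,2)[OO./XXO/.XX]-1
p2 O@[OOX/XXO/.X.] terminal -1; root [OO./XXO/.X.] d12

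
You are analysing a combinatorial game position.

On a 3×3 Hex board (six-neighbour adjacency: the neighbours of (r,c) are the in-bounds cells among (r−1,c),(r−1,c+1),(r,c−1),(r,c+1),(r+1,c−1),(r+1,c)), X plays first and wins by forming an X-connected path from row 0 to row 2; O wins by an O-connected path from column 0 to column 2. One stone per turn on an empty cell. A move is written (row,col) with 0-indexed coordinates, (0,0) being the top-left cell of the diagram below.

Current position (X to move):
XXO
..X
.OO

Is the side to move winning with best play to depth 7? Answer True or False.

p1 X@[XXO/..X/.OO]: (1,0)[XXO/X.X/.OO]-1 (1,1)[XXO/.XX/.OO]-1 (2,0)[XXO/..X/XOO]+1*
p2 O@[XXO/..X/XOO]: (1,0)[XXO/O.X/XOO]-1* (1,1)[XXO/.OX/XOO]-1
p3 X@[XXO/O.X/XOO]: (1,1)[XXO/OXX/XOO]+1*
p4 O@[XXO/OXX/XOO] terminal -1; root [XXO/..X/.OO] d7

X winning at [XXO/..X/.OO]: True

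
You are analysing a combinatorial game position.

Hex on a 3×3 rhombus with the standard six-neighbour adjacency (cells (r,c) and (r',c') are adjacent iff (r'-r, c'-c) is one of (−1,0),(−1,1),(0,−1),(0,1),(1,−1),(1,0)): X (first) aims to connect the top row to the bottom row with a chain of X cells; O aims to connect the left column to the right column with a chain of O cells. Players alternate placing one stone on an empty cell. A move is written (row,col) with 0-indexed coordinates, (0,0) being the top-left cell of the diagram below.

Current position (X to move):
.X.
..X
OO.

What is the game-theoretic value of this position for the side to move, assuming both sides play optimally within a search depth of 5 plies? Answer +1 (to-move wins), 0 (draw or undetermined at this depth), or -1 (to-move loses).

value(.X./..X/OO., X) = +1

[.X./..X/OO.] X move#1: (0,0):-1/XX./..X/OO., (0,2):-1/.XX/..X/OO., (1,0):-1/.X./X.X/OO., (1,1):-1/.X./.XX/OO., (2,2):+1/.X./..X/OOX*
[.X./..X/OOX] O move#2: (0,0):-1/OX./..X/OOX*, (0,2):-1/.XO/..X/OOX, (1,0):-1/.X./O.X/OOX, (1,1):-1/.X./.OX/OOX
[OX./..X/OOX] X move#3: (0,2):+1/OXX/..X/OOX*, (1,0):+1/OX./X.X/OOX, (1,1):+1/OX./.XX/OOX
[OXX/..X/OOX] end (terminal -1, O#4); searched .X./..X/OO. to 5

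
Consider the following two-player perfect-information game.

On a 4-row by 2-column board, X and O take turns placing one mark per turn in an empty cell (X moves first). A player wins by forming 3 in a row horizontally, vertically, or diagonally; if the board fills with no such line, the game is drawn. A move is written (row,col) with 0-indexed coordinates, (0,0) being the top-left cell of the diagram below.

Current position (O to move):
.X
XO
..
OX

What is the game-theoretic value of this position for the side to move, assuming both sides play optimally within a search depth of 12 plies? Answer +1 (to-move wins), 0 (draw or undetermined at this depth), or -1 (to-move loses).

value(.X/XO/../OX, O) = 0

[.X/XO/../OX] O move#1: (0,0):+0/OX/XO/../OX*, (2,0):+0/.X/XO/O./OX, (2,1):+0/.X/XO/.O/OX
[OX/XO/../OX] X move#2: (2,0):+0/OX/XO/X./OX*, (2,1):+0/OX/XO/.X/OX
[OX/XO/X./OX] O move#3: (2,1):+0/OX/XO/XO/OX*
[OX/XO/XO/OX] end (terminal +0, X#4); searched .X/XO/../OX to 12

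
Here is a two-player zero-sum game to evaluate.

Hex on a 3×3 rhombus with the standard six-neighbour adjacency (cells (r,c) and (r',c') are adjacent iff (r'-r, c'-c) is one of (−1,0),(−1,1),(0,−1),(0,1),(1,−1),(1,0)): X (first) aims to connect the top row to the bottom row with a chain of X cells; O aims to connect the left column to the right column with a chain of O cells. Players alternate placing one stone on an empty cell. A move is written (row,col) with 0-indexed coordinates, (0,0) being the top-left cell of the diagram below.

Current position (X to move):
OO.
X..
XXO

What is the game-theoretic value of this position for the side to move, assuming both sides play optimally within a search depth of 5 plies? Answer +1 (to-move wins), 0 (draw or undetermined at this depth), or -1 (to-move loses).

ply 1, X at OO./X../XXO | (0,2)=+1→OOX/X../XXO*; (1,1)=-1→OO./XX./XXO; (1,2)=-1→OO./X.X/XXO
ply 2, O at OOX/X../XXO | (1,1)=-1→OOX/XO./XXO*; (1,2)=-1→OOX/X.O/XXO
ply 3, X at OOX/XO./XXO | (1,2)=+1→OOX/XOX/XXO*
ply 4: OOX/XOX/XXO is terminal -1 (O); from OO./X../XXO depth 5

value(OO./X../XXO, X) = +1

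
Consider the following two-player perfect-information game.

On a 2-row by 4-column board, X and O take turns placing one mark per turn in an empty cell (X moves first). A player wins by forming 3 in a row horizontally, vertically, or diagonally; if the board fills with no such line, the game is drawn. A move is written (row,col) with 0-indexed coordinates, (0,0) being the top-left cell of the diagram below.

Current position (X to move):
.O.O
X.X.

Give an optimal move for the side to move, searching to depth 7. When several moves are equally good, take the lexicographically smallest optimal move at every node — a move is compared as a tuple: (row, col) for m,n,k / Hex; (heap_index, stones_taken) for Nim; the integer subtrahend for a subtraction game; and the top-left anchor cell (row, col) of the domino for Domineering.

ply 1, X at .O.O/X.X. | (0,0)=-1→XO.O/X.X.; (0,2)=+0→.OXO/X.X.; (1,1)=+1→.O.O/XXX.*; (1,3)=-1→.O.O/X.XX
ply 2: .O.O/XXX. is terminal -1 (O); from .O.O/X.X. depth 7

X's best at [.O.O/X.X.]: (1,1)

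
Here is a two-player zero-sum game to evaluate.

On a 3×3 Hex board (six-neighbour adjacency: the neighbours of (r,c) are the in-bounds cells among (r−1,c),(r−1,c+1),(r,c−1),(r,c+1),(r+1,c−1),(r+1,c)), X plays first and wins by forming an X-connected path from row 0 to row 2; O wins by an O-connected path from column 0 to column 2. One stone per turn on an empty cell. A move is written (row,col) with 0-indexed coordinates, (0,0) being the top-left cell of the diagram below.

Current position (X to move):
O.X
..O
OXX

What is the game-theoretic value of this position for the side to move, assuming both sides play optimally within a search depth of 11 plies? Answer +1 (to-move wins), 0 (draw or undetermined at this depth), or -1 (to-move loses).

[O.X/..O/OXX] X move#1: (0,1):-1/OXX/..O/OXX, (1,0):-1/O.X/X.O/OXX, (1,1):+1/O.X/.XO/OXX*
[O.X/.XO/OXX] end (terminal -1, O#2); searched O.X/..O/OXX to 11

value(O.X/..O/OXX, X) = +1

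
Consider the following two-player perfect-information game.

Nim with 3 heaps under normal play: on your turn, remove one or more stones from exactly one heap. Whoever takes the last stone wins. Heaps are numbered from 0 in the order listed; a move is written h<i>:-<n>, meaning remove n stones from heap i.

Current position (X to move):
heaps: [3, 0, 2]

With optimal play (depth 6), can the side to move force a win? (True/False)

[(3,0,2)] X move#1: h0:-1:+1/(2,0,2)*, h0:-2:-1/(1,0,2), h0:-3:-1/(0,0,2), h2:-1:-1/(3,0,1), h2:-2:-1/(3,0,0)
[(2,0,2)] O move#2: h0:-1:-1/(1,0,2)*, h0:-2:-1/(0,0,2), h2:-1:-1/(2,0,1), h2:-2:-1/(2,0,0)
[(1,0,2)] X move#3: h0:-1:-1/(0,0,2), h2:-1:+1/(1,0,1)*, h2:-2:-1/(1,0,0)
[(1,0,1)] O move#4: h0:-1:-1/(0,0,1)*, h2:-1:-1/(1,0,0)
[(0,0,1)] X move#5: h2:-1:+1/(0,0,0)*
[(0,0,0)] end (terminal -1, O#6); searched (3,0,2) to 6

X winning at [(3,0,2)]: True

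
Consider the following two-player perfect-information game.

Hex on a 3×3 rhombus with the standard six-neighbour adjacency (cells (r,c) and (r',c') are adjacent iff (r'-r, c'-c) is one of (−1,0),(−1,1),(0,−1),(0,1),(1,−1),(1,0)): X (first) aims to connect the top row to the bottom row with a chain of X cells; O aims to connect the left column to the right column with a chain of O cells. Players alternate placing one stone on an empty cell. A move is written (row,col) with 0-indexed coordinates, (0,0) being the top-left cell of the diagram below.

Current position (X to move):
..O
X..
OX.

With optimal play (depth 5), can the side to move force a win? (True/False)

ply 1, X at ..O/X../OX. | (0,0)=-1→X.O/X../OX.; (0,1)=-1→.XO/X../OX.; (1,1)=+1→..O/XX./OX.*; (1,2)=-1→..O/X.X/OX.; (2,2)=-1→..O/X../OXX
ply 2, O at ..O/XX./OX. | (0,0)=-1→O.O/XX./OX.*; (0,1)=-1→.OO/XX./OX.; (1,2)=-1→..O/XXO/OX.; (2,2)=-1→..O/XX./OXO
ply 3, X at O.O/XX./OX. | (0,1)=+1→OXO/XX./OX.*; (1,2)=-1→O.O/XXX/OX.; (2,2)=-1→O.O/XX./OXX
ply 4: OXO/XX./OX. is terminal -1 (O); from ..O/X../OX. depth 5

X winning at [..O/X../OX.]: True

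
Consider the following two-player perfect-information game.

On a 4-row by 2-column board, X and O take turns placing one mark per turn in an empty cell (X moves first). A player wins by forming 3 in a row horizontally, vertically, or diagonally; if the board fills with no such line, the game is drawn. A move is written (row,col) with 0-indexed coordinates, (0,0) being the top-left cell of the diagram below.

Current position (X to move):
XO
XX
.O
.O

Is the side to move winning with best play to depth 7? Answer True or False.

[XO/XX/.O/.O] X move#1: (2,0):+1/XO/XX/XO/.O*, (3,0):+0/XO/XX/.O/XO
[XO/XX/XO/.O] end (terminal -1, O#2); searched XO/XX/.O/.O to 7

X winning at [XO/XX/.O/.O]: True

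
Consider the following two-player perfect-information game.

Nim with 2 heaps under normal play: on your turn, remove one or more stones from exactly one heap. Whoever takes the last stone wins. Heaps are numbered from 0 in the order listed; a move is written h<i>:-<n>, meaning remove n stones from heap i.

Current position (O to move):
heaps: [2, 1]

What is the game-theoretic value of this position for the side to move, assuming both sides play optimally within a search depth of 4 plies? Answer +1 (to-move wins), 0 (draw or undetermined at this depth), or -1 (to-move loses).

[(2,1)] O move#1: h0:-1:+1/(1,1)*, h0:-2:-1/(0,1), h1:-1:-1/(2,0)
[(1,1)] X move#2: h0:-1:-1/(0,1)*, h1:-1:-1/(1,0)
[(0,1)] O move#3: h1:-1:+1/(0,0)*
[(0,0)] end (terminal -1, X#4); searched (2,1) to 4

value((2,1), O) = +1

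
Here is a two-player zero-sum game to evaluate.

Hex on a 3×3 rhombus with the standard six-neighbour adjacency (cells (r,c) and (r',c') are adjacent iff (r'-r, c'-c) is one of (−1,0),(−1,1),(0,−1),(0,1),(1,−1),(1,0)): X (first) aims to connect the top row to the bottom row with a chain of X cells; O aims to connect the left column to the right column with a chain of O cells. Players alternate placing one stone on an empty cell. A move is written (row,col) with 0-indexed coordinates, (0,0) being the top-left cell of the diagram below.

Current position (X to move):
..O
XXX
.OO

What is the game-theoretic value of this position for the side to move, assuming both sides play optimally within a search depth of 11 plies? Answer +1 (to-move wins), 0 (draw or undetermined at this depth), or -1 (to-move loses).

[..O/XXX/.OO] X move#1: (0,0):-1/X.O/XXX/.OO, (0,1):-1/.XO/XXX/.OO, (2,0):+1/..O/XXX/XOO*
[..O/XXX/XOO] O move#2: (0,0):-1/O.O/XXX/XOO*, (0,1):-1/.OO/XXX/XOO
[O.O/XXX/XOO] X move#3: (0,1):+1/OXO/XXX/XOO*
[OXO/XXX/XOO] end (terminal -1, O#4); searched ..O/XXX/.OO to 11

value(..O/XXX/.OO, X) = +1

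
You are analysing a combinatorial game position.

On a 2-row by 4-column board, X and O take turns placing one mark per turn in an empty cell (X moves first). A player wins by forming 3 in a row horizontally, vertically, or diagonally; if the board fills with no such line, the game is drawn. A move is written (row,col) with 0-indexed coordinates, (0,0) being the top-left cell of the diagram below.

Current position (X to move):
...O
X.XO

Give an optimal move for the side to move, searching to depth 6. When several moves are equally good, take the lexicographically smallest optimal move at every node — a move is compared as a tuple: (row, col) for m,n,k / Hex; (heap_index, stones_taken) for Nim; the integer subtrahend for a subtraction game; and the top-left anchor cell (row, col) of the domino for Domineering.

ply 1, X at ...O/X.XO | (0,0)=+0→X..O/X.XO; (0,1)=+0→.X.O/X.XO; (0,2)=+0→..XO/X.XO; (1,1)=+1→...O/XXXO*
ply 2: ...O/XXXO is terminal -1 (O); from ...O/X.XO depth 6

X's best at [...O/X.XO]: (1,1)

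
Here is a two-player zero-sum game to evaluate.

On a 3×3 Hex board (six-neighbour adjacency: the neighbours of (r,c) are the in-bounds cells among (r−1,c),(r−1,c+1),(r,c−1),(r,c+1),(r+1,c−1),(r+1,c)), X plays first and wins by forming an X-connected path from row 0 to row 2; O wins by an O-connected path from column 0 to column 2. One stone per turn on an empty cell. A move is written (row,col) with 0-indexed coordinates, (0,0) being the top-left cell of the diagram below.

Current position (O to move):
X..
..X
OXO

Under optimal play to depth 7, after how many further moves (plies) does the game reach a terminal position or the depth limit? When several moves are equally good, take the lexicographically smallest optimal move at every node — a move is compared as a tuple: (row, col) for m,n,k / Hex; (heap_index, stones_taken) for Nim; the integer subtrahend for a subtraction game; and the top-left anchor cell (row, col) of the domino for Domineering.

p1 O@[X../..X/OXO]: (0,1)[XO./..X/OXO]-1* (0,2)[X.O/..X/OXO]-1 (1,0)[X../O.X/OXO]-1 (1,1)[X../.OX/OXO]-1
p2 X@[XO./..X/OXO]: (0,2)[XOX/..X/OXO]+1* (1,0)[XO./X.X/OXO]+1 (1,1)[XO./.XX/OXO]+1
p3 O@[XOX/..X/OXO] terminal -1; root [X../..X/OXO] d7

PV length from [X../..X/OXO]: 2 plies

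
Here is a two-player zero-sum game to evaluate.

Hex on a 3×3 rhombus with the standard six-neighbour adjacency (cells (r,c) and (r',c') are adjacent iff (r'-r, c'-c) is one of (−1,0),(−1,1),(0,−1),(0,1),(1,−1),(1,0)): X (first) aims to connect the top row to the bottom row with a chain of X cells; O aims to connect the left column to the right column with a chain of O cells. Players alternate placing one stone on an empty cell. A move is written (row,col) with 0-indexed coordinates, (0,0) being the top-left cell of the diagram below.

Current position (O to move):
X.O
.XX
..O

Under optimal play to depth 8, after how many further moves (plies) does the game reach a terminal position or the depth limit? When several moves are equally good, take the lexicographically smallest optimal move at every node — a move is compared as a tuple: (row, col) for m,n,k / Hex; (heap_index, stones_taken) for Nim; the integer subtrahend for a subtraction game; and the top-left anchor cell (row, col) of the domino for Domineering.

p1 O@[X.O/.XX/..O]: (0,1)[XOO/.XX/..O]-1* (1,0)[X.O/OXX/..O]-1 (2,0)[X.O/.XX/O.O]-1 (2,1)[X.O/.XX/.OO]-1
p2 X@[XOO/.XX/..O]: (1,0)[XOO/XXX/..O]+1* (2,0)[XOO/.XX/X.O]-1 (2,1)[XOO/.XX/.XO]-1
p3 O@[XOO/XXX/..O]: (2,0)[XOO/XXX/O.O]-1* (2,1)[XOO/XXX/.OO]-1
p4 X@[XOO/XXX/O.O]: (2,1)[XOO/XXX/OXO]+1*
p5 O@[XOO/XXX/OXO] terminal -1; root [X.O/.XX/..O] d8

PV length from [X.O/.XX/..O]: 4 plies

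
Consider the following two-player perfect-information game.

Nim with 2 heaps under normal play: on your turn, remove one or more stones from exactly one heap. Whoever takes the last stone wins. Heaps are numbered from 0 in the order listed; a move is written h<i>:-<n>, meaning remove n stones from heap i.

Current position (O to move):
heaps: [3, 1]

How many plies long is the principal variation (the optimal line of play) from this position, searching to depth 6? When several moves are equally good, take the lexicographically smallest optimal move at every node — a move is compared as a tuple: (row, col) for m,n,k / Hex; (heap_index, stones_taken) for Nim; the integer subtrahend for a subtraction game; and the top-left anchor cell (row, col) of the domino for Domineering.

PV length from [(3,1)]: 3 plies

p1 O@[(3,1)]: h0:-1[(2,1)]-1 h0:-2[(1,1)]+1* h0:-3[(0,1)]-1 h1:-1[(3,0)]-1
p2 X@[(1,1)]: h0:-1[(0,1)]-1* h1:-1[(1,0)]-1
p3 O@[(0,1)]: h1:-1[(0,0)]+1*
p4 X@[(0,0)] terminal -1; root [(3,1)] d6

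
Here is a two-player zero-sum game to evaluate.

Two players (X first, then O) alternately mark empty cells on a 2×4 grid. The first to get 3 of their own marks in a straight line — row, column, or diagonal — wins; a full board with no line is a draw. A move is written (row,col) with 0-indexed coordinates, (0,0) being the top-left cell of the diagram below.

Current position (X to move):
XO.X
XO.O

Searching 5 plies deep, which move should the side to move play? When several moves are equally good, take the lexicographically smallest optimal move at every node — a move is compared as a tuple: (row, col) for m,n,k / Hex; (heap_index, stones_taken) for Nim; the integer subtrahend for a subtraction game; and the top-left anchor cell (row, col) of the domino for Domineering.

X's best at [XO.X/XO.O]: (1,2)

p1 X@[XO.X/XO.O]: (0,2)[XOXX/XO.O]-1 (1,2)[XO.X/XOXO]+0*
p2 O@[XO.X/XOXO]: (0,2)[XOOX/XOXO]+0*
p3 X@[XOOX/XOXO] terminal +0; root [XO.X/XO.O] d5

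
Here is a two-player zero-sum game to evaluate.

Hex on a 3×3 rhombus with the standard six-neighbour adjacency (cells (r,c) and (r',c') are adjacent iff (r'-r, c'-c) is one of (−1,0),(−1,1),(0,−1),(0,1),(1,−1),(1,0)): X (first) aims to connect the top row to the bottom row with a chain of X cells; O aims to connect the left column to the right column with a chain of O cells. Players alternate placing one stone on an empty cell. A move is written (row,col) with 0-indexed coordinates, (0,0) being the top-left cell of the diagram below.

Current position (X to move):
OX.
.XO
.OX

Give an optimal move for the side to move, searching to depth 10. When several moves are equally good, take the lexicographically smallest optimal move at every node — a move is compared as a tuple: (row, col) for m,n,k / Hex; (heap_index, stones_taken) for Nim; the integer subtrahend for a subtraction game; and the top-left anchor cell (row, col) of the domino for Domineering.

ply 1, X at OX./.XO/.OX | (0,2)=-1→OXX/.XO/.OX; (1,0)=-1→OX./XXO/.OX; (2,0)=+1→OX./.XO/XOX*
ply 2: OX./.XO/XOX is terminal -1 (O); from OX./.XO/.OX depth 10

X's best at [OX./.XO/.OX]: (2,0)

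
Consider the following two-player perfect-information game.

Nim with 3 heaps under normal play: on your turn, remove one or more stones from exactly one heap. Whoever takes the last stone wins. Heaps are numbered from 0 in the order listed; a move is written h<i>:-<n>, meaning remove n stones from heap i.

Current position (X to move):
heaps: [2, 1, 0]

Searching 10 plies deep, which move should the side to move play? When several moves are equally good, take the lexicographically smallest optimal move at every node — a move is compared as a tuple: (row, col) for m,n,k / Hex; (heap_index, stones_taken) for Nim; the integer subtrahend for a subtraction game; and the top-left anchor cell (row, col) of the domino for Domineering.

X's best at [(2,1,0)]: h0:-1

ply 1, X at (2,1,0) | h0:-1=+1→(1,1,0)*; h0:-2=-1→(0,1,0); h1:-1=-1→(2,0,0)
ply 2, O at (1,1,0) | h0:-1=-1→(0,1,0)*; h1:-1=-1→(1,0,0)
ply 3, X at (0,1,0) | h1:-1=+1→(0,0,0)*
ply 4: (0,0,0) is terminal -1 (O); from (2,1,0) depth 10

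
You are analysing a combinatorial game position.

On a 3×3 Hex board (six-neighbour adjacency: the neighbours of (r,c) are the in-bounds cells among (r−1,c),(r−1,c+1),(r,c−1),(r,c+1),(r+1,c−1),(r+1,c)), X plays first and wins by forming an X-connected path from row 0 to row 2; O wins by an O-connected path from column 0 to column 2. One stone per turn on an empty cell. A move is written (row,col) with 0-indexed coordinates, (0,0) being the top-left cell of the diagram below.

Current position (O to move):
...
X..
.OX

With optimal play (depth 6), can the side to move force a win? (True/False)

O winning at [.../X../.OX]: False

ply 1, O at .../X../.OX | (0,0)=-1→O../X../.OX*; (0,1)=-1→.O./X../.OX; (0,2)=-1→..O/X../.OX; (1,1)=-1→.../XO./.OX; (1,2)=-1→.../X.O/.OX; (2,0)=-1→.../X../OOX
ply 2, X at O../X../.OX | (0,1)=+1→OX./X../.OX*; (0,2)=+1→O.X/X../.OX; (1,1)=+1→O../XX./.OX; (1,2)=+1→O../X.X/.OX; (2,0)=+1→O../X../XOX
ply 3, O at OX./X../.OX | (0,2)=-1→OXO/X../.OX*; (1,1)=-1→OX./XO./.OX; (1,2)=-1→OX./X.O/.OX; (2,0)=-1→OX./X../OOX
ply 4, X at OXO/X../.OX | (1,1)=+1→OXO/XX./.OX*; (1,2)=+1→OXO/X.X/.OX; (2,0)=+1→OXO/X../XOX
ply 5, O at OXO/XX./.OX | (1,2)=-1→OXO/XXO/.OX*; (2,0)=-1→OXO/XX./OOX
ply 6, X at OXO/XXO/.OX | (2,0)=+1→OXO/XXO/XOX*
ply 7: OXO/XXO/XOX is terminal -1 (O); from .../X../.OX depth 6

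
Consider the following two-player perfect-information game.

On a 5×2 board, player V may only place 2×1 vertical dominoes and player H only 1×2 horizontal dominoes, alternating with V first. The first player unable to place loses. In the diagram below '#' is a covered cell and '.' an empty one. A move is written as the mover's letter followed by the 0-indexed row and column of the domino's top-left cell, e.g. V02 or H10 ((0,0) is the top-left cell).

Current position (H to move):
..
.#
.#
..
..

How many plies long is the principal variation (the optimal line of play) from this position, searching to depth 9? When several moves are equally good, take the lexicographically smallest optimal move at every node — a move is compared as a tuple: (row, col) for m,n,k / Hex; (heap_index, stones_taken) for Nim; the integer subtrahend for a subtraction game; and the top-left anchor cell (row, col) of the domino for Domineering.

p1 H@[../.#/.#/../..]: H00[##/.#/.#/../..]-1 H30[../.#/.#/##/..]+1* H40[../.#/.#/../##]+1
p2 V@[../.#/.#/##/..]: V00[#./##/.#/##/..]-1* V10[../##/##/##/..]-1
p3 H@[#./##/.#/##/..]: H40[#./##/.#/##/##]+1*
p4 V@[#./##/.#/##/##] terminal -1; root [../.#/.#/../..] d9

PV length from [../.#/.#/../..]: 3 plies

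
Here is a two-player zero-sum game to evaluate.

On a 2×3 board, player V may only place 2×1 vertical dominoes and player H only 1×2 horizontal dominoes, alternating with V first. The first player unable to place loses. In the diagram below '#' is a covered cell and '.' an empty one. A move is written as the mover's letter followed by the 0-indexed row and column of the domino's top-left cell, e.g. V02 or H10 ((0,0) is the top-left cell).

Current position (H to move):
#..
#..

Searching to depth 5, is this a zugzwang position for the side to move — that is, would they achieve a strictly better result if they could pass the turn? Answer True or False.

zugzwang(#../#.., H) = False

[#../#..] H move#1: H01:+1/###/#..*, H11:+1/#../###
[###/#..] end (terminal -1, V#2); searched #../#.. to 5
pass branch (V moves first from the same position):
  | [#../#..] V move#1: V01:+1/##./##.*, V02:+1/#.#/#.#
  | [##./##.] end (terminal -1, H#2); searched #../#.. to 5
H moving scores +1; H passing scores -1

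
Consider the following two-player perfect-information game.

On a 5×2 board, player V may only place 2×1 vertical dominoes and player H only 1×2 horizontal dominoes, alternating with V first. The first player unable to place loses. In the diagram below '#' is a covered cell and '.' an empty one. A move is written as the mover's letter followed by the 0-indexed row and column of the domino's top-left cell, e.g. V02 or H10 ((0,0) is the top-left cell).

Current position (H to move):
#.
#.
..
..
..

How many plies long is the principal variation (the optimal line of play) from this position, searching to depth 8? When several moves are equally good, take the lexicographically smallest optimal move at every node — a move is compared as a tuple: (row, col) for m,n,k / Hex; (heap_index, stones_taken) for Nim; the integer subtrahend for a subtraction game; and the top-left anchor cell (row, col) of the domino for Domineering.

p1 H@[#./#./../../..]: H20[#./#./##/../..]-1 H30[#./#./../##/..]+1* H40[#./#./../../##]-1
p2 V@[#./#./../##/..]: V01[##/##/../##/..]-1* V11[#./##/.#/##/..]-1
p3 H@[##/##/../##/..]: H20[##/##/##/##/..]+1* H40[##/##/../##/##]+1
p4 V@[##/##/##/##/..] terminal -1; root [#./#./../../..] d8

PV length from [#./#./../../..]: 3 plies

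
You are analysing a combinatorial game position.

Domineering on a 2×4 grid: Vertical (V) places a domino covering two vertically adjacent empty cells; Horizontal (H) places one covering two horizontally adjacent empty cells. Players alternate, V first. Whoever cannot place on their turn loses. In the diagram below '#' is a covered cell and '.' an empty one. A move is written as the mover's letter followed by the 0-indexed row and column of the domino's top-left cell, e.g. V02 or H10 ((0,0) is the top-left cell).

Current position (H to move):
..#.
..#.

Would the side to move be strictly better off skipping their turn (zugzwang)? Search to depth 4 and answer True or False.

zugzwang(..#./..#., H) = False

[..#./..#.] H move#1: H00:+1/###./..#.*, H10:+1/..#./###.
[###./..#.] V move#2: V03:-1/####/..##*
[####/..##] H move#3: H10:+1/####/####*
[####/####] end (terminal -1, V#4); searched ..#./..#. to 4
suppose H passes — search the same position with V to move:
pass> [..#./..#.] V move#1: V00:+1/#.#./#.#.*, V01:+1/.##./.##., V03:-1/..##/..##
pass> [#.#./#.#.] end (terminal -1, H#2); searched ..#./..#. to 4
for H: play +1, pass -1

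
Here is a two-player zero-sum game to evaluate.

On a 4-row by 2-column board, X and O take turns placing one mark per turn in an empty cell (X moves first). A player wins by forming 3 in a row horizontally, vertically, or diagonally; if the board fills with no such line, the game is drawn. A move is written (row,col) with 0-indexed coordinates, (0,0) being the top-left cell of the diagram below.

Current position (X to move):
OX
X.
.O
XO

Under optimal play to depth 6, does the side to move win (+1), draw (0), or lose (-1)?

[OX/X./.O/XO] X move#1: (1,1):+0/OX/XX/.O/XO, (2,0):+1/OX/X./XO/XO*
[OX/X./XO/XO] end (terminal -1, O#2); searched OX/X./.O/XO to 6

value(OX/X./.O/XO, X) = +1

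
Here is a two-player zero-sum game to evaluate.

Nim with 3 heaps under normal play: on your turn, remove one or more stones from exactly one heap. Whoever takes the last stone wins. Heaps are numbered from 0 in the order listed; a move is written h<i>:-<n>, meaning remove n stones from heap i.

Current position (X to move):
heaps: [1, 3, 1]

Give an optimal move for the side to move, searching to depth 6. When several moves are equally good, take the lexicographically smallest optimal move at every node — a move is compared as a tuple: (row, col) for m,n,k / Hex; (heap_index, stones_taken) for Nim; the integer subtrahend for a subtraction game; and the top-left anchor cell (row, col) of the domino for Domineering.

[(1,3,1)] X move#1: h0:-1:-1/(0,3,1), h1:-1:-1/(1,2,1), h1:-2:-1/(1,1,1), h1:-3:+1/(1,0,1)*, h2:-1:-1/(1,3,0)
[(1,0,1)] O move#2: h0:-1:-1/(0,0,1)*, h2:-1:-1/(1,0,0)
[(0,0,1)] X move#3: h2:-1:+1/(0,0,0)*
[(0,0,0)] end (terminal -1, O#4); searched (1,3,1) to 6

X's best at [(1,3,1)]: h1:-3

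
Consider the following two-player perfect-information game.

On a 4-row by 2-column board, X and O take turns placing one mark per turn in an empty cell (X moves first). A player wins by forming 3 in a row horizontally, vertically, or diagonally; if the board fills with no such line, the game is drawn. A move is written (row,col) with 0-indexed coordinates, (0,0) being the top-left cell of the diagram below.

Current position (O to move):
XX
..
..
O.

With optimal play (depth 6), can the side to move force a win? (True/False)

O winning at [XX/../../O.]: False

ply 1, O at XX/../../O. | (1,0)=+0→XX/O./../O.*; (1,1)=+0→XX/.O/../O.; (2,0)=+0→XX/../O./O.; (2,1)=+0→XX/../.O/O.; (3,1)=+0→XX/../../OO
ply 2, X at XX/O./../O. | (1,1)=-1→XX/OX/../O.; (2,0)=+0→XX/O./X./O.*; (2,1)=-1→XX/O./.X/O.; (3,1)=-1→XX/O./../OX
ply 3, O at XX/O./X./O. | (1,1)=+0→XX/OO/X./O.*; (2,1)=+0→XX/O./XO/O.; (3,1)=+0→XX/O./X./OO
ply 4, X at XX/OO/X./O. | (2,1)=+0→XX/OO/XX/O.*; (3,1)=+0→XX/OO/X./OX
ply 5, O at XX/OO/XX/O. | (3,1)=+0→XX/OO/XX/OO*
ply 6: XX/OO/XX/OO is terminal +0 (X); from XX/../../O. depth 6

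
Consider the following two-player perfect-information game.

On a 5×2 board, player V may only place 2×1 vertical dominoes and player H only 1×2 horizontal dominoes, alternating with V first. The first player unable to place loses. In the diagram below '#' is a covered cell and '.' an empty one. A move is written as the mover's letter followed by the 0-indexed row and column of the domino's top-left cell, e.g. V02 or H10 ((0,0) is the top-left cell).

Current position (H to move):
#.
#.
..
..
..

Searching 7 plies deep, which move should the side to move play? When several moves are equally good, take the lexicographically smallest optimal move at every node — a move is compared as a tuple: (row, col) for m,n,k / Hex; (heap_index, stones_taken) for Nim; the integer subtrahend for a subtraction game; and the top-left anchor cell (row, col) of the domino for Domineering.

p1 H@[#./#./../../..]: H20[#./#./##/../..]-1 H30[#./#./../##/..]+1* H40[#./#./../../##]-1
p2 V@[#./#./../##/..]: V01[##/##/../##/..]-1* V11[#./##/.#/##/..]-1
p3 H@[##/##/../##/..]: H20[##/##/##/##/..]+1* H40[##/##/../##/##]+1
p4 V@[##/##/##/##/..] terminal -1; root [#./#./../../..] d7

H's best at [#./#./../../..]: H30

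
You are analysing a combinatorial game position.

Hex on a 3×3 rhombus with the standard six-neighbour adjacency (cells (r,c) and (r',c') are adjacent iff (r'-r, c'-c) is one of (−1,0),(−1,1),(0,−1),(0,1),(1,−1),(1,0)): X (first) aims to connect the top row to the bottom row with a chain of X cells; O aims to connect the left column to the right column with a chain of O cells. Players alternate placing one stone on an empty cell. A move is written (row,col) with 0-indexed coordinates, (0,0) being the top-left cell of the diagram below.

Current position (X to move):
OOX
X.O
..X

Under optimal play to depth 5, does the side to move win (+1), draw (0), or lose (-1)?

value(OOX/X.O/..X, X) = +1

[OOX/X.O/..X] X move#1: (1,1):+1/OOX/XXO/..X*, (2,0):-1/OOX/X.O/X.X, (2,1):-1/OOX/X.O/.XX
[OOX/XXO/..X] O move#2: (2,0):-1/OOX/XXO/O.X*, (2,1):-1/OOX/XXO/.OX
[OOX/XXO/O.X] X move#3: (2,1):+1/OOX/XXO/OXX*
[OOX/XXO/OXX] end (terminal -1, O#4); searched OOX/X.O/..X to 5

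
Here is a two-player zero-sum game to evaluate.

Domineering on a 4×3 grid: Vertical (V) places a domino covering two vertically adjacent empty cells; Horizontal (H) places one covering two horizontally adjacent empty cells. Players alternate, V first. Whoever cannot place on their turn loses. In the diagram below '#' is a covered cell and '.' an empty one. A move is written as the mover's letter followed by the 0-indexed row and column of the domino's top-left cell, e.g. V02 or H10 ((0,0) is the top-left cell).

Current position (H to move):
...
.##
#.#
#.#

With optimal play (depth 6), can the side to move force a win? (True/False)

H winning at [.../.##/#.#/#.#]: False

p1 H@[.../.##/#.#/#.#]: H00[##./.##/#.#/#.#]-1* H01[.##/.##/#.#/#.#]-1
p2 V@[##./.##/#.#/#.#]: V21[##./.##/###/###]+1*
p3 H@[##./.##/###/###] terminal -1; root [.../.##/#.#/#.#] d6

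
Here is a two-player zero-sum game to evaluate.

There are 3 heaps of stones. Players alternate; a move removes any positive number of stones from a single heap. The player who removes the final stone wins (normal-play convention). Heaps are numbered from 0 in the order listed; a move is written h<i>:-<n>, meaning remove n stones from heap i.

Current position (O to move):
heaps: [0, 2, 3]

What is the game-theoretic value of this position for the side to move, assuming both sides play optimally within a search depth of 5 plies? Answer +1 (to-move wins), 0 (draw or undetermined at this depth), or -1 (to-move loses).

p1 O@[(0,2,3)]: h1:-1[(0,1,3)]-1 h1:-2[(0,0,3)]-1 h2:-1[(0,2,2)]+1* h2:-2[(0,2,1)]-1 h2:-3[(0,2,0)]-1
p2 X@[(0,2,2)]: h1:-1[(0,1,2)]-1* h1:-2[(0,0,2)]-1 h2:-1[(0,2,1)]-1 h2:-2[(0,2,0)]-1
p3 O@[(0,1,2)]: h1:-1[(0,0,2)]-1 h2:-1[(0,1,1)]+1* h2:-2[(0,1,0)]-1
p4 X@[(0,1,1)]: h1:-1[(0,0,1)]-1* h2:-1[(0,1,0)]-1
p5 O@[(0,0,1)]: h2:-1[(0,0,0)]+1*
p6 X@[(0,0,0)] terminal -1; root [(0,2,3)] d5

value((0,2,3), O) = +1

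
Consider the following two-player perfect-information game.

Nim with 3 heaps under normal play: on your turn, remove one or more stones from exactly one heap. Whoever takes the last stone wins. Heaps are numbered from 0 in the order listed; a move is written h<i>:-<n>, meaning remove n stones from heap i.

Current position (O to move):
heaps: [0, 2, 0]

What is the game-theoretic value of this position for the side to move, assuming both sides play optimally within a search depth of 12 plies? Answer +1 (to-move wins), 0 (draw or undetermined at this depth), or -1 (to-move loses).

value((0,2,0), O) = +1

ply 1, O at (0,2,0) | h1:-1=-1→(0,1,0); h1:-2=+1→(0,0,0)*
ply 2: (0,0,0) is terminal -1 (X); from (0,2,0) depth 12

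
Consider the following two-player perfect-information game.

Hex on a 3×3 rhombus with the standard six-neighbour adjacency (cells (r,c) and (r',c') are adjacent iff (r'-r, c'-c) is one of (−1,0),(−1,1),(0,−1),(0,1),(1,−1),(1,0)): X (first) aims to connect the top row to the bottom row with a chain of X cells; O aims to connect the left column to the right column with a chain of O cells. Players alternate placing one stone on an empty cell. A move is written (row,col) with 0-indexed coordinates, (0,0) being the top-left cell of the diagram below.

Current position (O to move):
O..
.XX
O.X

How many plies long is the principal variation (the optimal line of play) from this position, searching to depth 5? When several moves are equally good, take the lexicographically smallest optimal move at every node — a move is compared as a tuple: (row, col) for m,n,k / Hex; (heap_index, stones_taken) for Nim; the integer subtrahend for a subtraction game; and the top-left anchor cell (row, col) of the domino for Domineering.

ply 1, O at O../.XX/O.X | (0,1)=-1→OO./.XX/O.X*; (0,2)=-1→O.O/.XX/O.X; (1,0)=-1→O../OXX/O.X; (2,1)=-1→O../.XX/OOX
ply 2, X at OO./.XX/O.X | (0,2)=+1→OOX/.XX/O.X*; (1,0)=-1→OO./XXX/O.X; (2,1)=-1→OO./.XX/OXX
ply 3: OOX/.XX/O.X is terminal -1 (O); from O../.XX/O.X depth 5

PV length from [O../.XX/O.X]: 2 plies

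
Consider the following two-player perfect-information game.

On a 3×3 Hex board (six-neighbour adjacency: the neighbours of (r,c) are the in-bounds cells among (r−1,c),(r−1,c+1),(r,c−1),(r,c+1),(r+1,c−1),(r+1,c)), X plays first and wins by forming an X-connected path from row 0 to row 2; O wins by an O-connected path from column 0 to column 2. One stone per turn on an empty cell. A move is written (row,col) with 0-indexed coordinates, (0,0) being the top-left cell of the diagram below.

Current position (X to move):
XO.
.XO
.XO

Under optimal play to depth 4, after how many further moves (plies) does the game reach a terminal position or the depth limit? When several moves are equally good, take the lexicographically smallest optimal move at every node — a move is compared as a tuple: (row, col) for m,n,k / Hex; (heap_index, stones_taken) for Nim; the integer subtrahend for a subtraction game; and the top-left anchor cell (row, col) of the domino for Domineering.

PV length from [XO./.XO/.XO]: 1 ply

[XO./.XO/.XO] X move#1: (0,2):+1/XOX/.XO/.XO*, (1,0):+1/XO./XXO/.XO, (2,0):+1/XO./.XO/XXO
[XOX/.XO/.XO] end (terminal -1, O#2); searched XO./.XO/.XO to 4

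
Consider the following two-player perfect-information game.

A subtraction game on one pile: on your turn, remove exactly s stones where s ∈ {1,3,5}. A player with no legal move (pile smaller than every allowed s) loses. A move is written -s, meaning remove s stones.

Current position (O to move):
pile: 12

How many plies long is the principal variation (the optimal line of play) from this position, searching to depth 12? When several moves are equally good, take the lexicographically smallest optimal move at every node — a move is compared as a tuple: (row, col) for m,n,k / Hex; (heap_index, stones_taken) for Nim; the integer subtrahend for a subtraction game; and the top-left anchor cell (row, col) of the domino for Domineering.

PV length from [12]: 12 plies

ply 1, O at 12 | -1=-1→11*; -3=-1→9; -5=-1→7
ply 2, X at 11 | -1=+1→10*; -3=+1→8; -5=+1→6
ply 3, O at 10 | -1=-1→9*; -3=-1→7; -5=-1→5
ply 4, X at 9 | -1=+1→8*; -3=+1→6; -5=+1→4
ply 5, O at 8 | -1=-1→7*; -3=-1→5; -5=-1→3
ply 6, X at 7 | -1=+1→6*; -3=+1→4; -5=+1→2
ply 7, O at 6 | -1=-1→5*; -3=-1→3; -5=-1→1
ply 8, X at 5 | -1=+1→4*; -3=+1→2; -5=+1→0
ply 9, O at 4 | -1=-1→3*; -3=-1→1
ply 10, X at 3 | -1=+1→2*; -3=+1→0
ply 11, O at 2 | -1=-1→1*
ply 12, X at 1 | -1=+1→0*
ply 13: 0 is terminal -1 (O); from 12 depth 12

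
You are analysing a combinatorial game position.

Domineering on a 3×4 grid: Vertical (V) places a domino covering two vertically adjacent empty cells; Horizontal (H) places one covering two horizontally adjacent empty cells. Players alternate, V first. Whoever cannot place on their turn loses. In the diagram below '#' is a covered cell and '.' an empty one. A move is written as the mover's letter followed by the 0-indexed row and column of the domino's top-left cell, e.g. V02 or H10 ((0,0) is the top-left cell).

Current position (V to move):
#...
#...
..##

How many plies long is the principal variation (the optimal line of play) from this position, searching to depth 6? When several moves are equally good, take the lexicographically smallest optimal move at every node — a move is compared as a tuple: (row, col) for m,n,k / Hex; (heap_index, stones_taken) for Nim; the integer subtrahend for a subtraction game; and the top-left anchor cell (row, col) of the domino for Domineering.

PV length from [#.../#.../..##]: 3 plies

[#.../#.../..##] V move#1: V01:-1/##../##../..##, V02:+1/#.#./#.#./..##*, V03:-1/#..#/#..#/..##, V11:-1/#.../##../.###
[#.#./#.#./..##] H move#2: H20:-1/#.#./#.#./####*
[#.#./#.#./####] V move#3: V01:+1/###./###./####*, V03:+1/#.##/#.##/####
[###./###./####] end (terminal -1, H#4); searched #.../#.../..## to 6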